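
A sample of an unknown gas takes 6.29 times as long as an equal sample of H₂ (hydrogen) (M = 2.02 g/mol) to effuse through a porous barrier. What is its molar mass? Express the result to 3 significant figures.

From Graham's law, t_X/t_H₂ = √(M_X/M_H₂).
6.29 = √(M_X/2.02)
M_X = 2.02 × 6.29² = 2.02 × 39.56 = 79.9 g/mol

79.9 g/mol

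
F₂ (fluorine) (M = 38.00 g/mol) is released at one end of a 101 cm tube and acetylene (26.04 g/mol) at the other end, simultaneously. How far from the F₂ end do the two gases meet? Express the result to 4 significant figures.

The fronts meet when d_F₂ + d_C₂H₂ = L with d_F₂/d_C₂H₂ = √(M_C₂H₂/M_F₂) (Graham's law). Here √(M_C₂H₂/M_F₂) = √(26.04/38.00) = 0.8278.
With d_F₂ + d_C₂H₂ = 101 cm, d_C₂H₂ = 101/(1 + 0.8278) = 55.26 cm.
d_F₂ = 101 − 55.26 = 45.74 cm.

45.74 cm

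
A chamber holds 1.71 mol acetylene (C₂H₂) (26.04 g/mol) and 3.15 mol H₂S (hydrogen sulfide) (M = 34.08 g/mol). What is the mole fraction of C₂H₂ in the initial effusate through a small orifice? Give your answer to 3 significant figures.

0.383

Each component's effusion rate ∝ (its partial pressure)·(1/√M) ∝ n_i/√M_i.
So x_C₂H₂ in the escaping gas = (n_C₂H₂/√M_C₂H₂) / Σ(n_i/√M_i)
= (1.71/√26.04) / (1.71/√26.04 + 3.15/√34.08) = 0.3351/(0.3351 + 0.5396) = 0.383.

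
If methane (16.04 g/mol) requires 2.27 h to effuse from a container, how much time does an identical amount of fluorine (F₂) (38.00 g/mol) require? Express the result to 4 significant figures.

Graham's law gives t_F₂/t_CH₄ = √(M_F₂/M_CH₄) = √(38.00/16.04) = √2.369 = 1.539.
So the time for F₂ is 2.27 × 1.539 = 3.494 h.

3.494 h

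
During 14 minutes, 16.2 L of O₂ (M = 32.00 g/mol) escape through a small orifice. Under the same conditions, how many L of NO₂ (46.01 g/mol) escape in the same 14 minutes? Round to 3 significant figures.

From Graham's law, rate_NO₂/rate_O₂ = √(M_O₂/M_NO₂) = √(32.00/46.01) = √0.6955 = 0.8340.
So the volume for NO₂ is 16.2 × 0.8340 = 13.5 L.

13.5 L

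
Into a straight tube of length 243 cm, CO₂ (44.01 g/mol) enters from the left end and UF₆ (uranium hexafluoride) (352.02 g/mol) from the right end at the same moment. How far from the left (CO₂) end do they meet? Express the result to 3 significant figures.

180 cm

Graham's law gives d_CO₂/d_UF₆ = rate_CO₂/rate_UF₆ = √(M_UF₆/M_CO₂) = √(352.02/44.01) = 2.828.
With d_CO₂ + d_UF₆ = 243 cm, d_UF₆ = 243/(1 + 2.828) = 63.48 cm.
d_CO₂ = 243 − 63.48 = 180 cm.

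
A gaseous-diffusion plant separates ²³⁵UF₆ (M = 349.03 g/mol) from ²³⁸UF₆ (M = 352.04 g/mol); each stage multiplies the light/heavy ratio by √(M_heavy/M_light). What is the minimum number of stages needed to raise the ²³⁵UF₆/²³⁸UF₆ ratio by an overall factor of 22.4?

Per stage α = (352.04/349.03)^(1/2) = 1.00862^0.5, giving ln α = 0.004293.
Need α^N ≥ 22.4 ⇒ N ≥ ln(22.4) / ln α = 3.109 / 0.004293 = 724.14.
Minimum whole number of stages: N = 725.

725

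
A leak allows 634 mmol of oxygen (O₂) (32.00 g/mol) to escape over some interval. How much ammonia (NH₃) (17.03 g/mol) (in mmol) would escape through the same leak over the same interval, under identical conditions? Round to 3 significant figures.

Using Graham's law: rate_NH₃/rate_O₂ = √(M_O₂/M_NH₃) = √(32.00/17.03) = √1.879 = 1.371.
So the amount for NH₃ is 634 × 1.371 = 869 mmol.

869 mmol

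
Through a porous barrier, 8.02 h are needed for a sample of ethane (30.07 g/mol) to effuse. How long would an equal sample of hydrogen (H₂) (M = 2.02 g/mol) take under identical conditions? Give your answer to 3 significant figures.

2.08 h

Using Graham's law: t_H₂/t_C₂H₆ = √(M_H₂/M_C₂H₆) = √(2.02/30.07) = √0.06718 = 0.2592.
So the time for H₂ is 8.02 × 0.2592 = 2.08 h.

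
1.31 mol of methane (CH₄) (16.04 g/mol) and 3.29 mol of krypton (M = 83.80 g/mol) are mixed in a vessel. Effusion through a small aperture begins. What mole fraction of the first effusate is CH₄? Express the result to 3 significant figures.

0.476

Each component's effusion rate ∝ (its partial pressure)·(1/√M) ∝ n_i/√M_i.
x_CH₄(eff) = (n_CH₄/√M_CH₄) / (n_CH₄/√M_CH₄ + n_Kr/√M_Kr)
= (1.31/√16.04) / (1.31/√16.04 + 3.29/√83.80) = 0.3271/(0.3271 + 0.3594) = 0.476.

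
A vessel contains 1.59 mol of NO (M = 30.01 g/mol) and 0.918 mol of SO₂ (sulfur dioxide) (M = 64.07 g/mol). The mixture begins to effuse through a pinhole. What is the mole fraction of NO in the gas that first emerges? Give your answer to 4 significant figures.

Each component's effusion rate ∝ (its partial pressure)·(1/√M) ∝ n_i/√M_i.
So x_NO in the escaping gas = (n_NO/√M_NO) / Σ(n_i/√M_i)
= (1.59/√30.01) / (1.59/√30.01 + 0.918/√64.07) = 0.2902/(0.2902 + 0.1147) = 0.7168.

0.7168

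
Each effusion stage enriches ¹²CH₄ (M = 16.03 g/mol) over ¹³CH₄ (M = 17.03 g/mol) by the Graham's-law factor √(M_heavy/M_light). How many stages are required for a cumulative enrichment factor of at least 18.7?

Per stage α = (17.03/16.03)^(1/2) = 1.06238^0.5, giving ln α = 0.03026.
Need α^N ≥ 18.7 ⇒ N ≥ ln(18.7) / ln α = 2.929 / 0.03026 = 96.79.
Minimum whole number of stages: N = 97.

97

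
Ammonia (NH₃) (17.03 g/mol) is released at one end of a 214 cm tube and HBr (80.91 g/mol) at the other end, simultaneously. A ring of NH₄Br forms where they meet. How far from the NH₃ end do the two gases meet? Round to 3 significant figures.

The fronts meet when d_NH₃ + d_HBr = L with d_NH₃/d_HBr = √(M_HBr/M_NH₃) (Graham's law). Here √(M_HBr/M_NH₃) = √(80.91/17.03) = 2.180.
With d_NH₃ + d_HBr = 214 cm, d_HBr = 214/(1 + 2.180) = 67.30 cm.
d_NH₃ = 214 − 67.30 = 147 cm.

147 cm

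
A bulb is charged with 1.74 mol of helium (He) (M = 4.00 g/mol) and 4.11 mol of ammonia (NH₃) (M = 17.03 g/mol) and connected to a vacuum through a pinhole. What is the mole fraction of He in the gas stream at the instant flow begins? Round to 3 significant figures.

The effusion rate of species i is ∝ p_i/√M_i ∝ n_i/√M_i.
x_He(eff) = (n_He/√M_He) / (n_He/√M_He + n_NH₃/√M_NH₃)
= (1.74/√4.00) / (1.74/√4.00 + 4.11/√17.03) = 0.8700/(0.8700 + 0.9959) = 0.466.

0.466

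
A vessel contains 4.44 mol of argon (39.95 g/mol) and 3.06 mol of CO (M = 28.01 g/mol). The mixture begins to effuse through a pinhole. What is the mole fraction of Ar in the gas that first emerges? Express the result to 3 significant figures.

0.549

Effusion rate of each component ∝ n_i/√M_i (partial pressure × 1/√M).
Mole fraction of Ar in the effusate = (n_Ar/√M_Ar) / (n_Ar/√M_Ar + n_CO/√M_CO)
= (4.44/√39.95) / (4.44/√39.95 + 3.06/√28.01) = 0.7025/(0.7025 + 0.5782) = 0.549.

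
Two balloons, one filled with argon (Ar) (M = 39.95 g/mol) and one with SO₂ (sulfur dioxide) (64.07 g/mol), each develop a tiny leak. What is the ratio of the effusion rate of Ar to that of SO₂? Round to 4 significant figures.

1.266

Using Graham's law: rate_Ar/rate_SO₂ = √(M_SO₂/M_Ar) = √(64.07/39.95) = √1.604 = 1.266.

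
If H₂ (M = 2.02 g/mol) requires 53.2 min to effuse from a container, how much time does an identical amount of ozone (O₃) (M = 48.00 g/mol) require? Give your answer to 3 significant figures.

259 min

By Graham's law, t_O₃/t_H₂ = √(M_O₃/M_H₂) = √(48.00/2.02) = √23.76 = 4.875.
So the time for O₃ is 53.2 × 4.875 = 259 min.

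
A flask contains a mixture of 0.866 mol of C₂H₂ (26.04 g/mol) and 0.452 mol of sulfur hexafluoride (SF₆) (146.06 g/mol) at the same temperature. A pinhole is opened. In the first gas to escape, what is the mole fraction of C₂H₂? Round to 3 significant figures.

The effusion rate of species i is ∝ p_i/√M_i ∝ n_i/√M_i.
Mole fraction of C₂H₂ in the effusate = (n_C₂H₂/√M_C₂H₂) / (n_C₂H₂/√M_C₂H₂ + n_SF₆/√M_SF₆)
= (0.866/√26.04) / (0.866/√26.04 + 0.452/√146.06) = 0.1697/(0.1697 + 0.03740) = 0.819.

0.819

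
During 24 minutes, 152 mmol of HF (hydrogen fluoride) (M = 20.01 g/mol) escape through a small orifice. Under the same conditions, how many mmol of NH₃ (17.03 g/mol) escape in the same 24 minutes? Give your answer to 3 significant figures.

165 mmol

Using Graham's law: rate_NH₃/rate_HF = √(M_HF/M_NH₃) = √(20.01/17.03) = √1.175 = 1.084.
So the amount for NH₃ is 152 × 1.084 = 165 mmol.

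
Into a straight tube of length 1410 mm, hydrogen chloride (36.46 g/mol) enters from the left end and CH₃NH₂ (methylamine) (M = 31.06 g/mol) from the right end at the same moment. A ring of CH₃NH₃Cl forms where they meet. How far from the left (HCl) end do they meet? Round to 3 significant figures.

677 mm

In equal time, each gas travels a distance ∝ its rate ∝ 1/√M, so d_HCl/d_CH₃NH₂ = √(M_CH₃NH₂/M_HCl) = √(31.06/36.46) = 0.9230.
With d_HCl + d_CH₃NH₂ = 1410 mm, d_CH₃NH₂ = 1410/(1 + 0.9230) = 733.2 mm.
d_HCl = 1410 − 733.2 = 677 mm.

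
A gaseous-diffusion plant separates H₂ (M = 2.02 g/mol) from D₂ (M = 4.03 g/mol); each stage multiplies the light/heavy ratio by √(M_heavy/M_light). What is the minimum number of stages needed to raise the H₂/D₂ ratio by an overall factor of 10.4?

7

Single-stage factor α = √(4.03/2.02), so ln α = ½ ln(1.99505) = 0.3453.
Need α^N ≥ 10.4 ⇒ N ≥ ln(10.4) / ln α = 2.342 / 0.3453 = 6.78.
Minimum whole number of stages: N = 7.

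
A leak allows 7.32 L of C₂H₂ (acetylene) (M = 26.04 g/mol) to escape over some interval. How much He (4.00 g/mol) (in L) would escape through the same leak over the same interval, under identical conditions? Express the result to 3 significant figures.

Using Graham's law: rate_He/rate_C₂H₂ = √(M_C₂H₂/M_He) = √(26.04/4.00) = √6.510 = 2.551.
So the volume for He is 7.32 × 2.551 = 18.7 L.

18.7 L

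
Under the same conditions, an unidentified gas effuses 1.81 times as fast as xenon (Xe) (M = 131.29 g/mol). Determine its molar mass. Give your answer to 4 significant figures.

From Graham's law, rate_X/rate_Xe = √(M_Xe/M_X).
1.81 = √(131.29/M_X)
M_X = 131.29 / 1.81² = 131.29 / 3.276 = 40.08 g/mol

40.08 g/mol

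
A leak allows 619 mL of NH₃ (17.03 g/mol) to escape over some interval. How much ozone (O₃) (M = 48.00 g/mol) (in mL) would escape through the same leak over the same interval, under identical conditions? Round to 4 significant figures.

368.7 mL

By Graham's law, rate_O₃/rate_NH₃ = √(M_NH₃/M_O₃) = √(17.03/48.00) = √0.3548 = 0.5956.
So the volume for O₃ is 619 × 0.5956 = 368.7 mL.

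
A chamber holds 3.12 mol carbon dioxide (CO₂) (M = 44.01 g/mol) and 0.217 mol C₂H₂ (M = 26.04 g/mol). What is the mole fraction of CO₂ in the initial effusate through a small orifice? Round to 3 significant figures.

Each component's effusion rate ∝ (its partial pressure)·(1/√M) ∝ n_i/√M_i.
x_CO₂(eff) = (n_CO₂/√M_CO₂) / (n_CO₂/√M_CO₂ + n_C₂H₂/√M_C₂H₂)
= (3.12/√44.01) / (3.12/√44.01 + 0.217/√26.04) = 0.4703/(0.4703 + 0.04252) = 0.917.

0.917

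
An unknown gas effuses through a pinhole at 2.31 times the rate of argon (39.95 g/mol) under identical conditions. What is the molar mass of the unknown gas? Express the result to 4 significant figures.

Graham's law gives rate_X/rate_Ar = √(M_Ar/M_X).
2.31 = √(39.95/M_X)
M_X = 39.95 / 2.31² = 39.95 / 5.336 = 7.487 g/mol

7.487 g/mol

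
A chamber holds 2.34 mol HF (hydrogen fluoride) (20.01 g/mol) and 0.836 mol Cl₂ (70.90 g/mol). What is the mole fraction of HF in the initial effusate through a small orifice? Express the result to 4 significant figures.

Each component's effusion rate ∝ (its partial pressure)·(1/√M) ∝ n_i/√M_i.
x_HF(eff) = (n_HF/√M_HF) / (n_HF/√M_HF + n_Cl₂/√M_Cl₂)
= (2.34/√20.01) / (2.34/√20.01 + 0.836/√70.90) = 0.5231/(0.5231 + 0.09928) = 0.8405.

0.8405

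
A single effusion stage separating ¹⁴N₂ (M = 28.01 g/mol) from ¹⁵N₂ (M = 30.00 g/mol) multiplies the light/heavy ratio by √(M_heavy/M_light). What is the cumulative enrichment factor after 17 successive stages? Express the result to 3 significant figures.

1.79

Each stage multiplies the ratio by α = √(30.00/28.01), so after 17 stages the overall factor is α^17 = (30.00/28.01)^(17/2).
= 1.07105^(17/2) = 1.79.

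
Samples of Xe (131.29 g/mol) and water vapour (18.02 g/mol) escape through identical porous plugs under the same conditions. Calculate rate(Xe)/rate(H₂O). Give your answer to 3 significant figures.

0.370

By Graham's law, rate_Xe/rate_H₂O = √(M_H₂O/M_Xe) = √(18.02/131.29) = √0.1373 = 0.370.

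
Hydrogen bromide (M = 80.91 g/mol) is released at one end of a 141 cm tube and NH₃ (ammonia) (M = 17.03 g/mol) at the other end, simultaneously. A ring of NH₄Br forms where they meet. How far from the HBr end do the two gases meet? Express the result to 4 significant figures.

In equal time, each gas travels a distance ∝ its rate ∝ 1/√M, so d_HBr/d_NH₃ = √(M_NH₃/M_HBr) = √(17.03/80.91) = 0.4588.
With d_HBr + d_NH₃ = 141 cm, d_NH₃ = 141/(1 + 0.4588) = 96.66 cm.
d_HBr = 141 − 96.66 = 44.34 cm.

44.34 cm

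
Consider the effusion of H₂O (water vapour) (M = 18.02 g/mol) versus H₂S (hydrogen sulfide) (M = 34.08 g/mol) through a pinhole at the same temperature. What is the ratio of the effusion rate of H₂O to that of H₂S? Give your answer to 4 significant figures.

1.375

Graham's law gives rate_H₂O/rate_H₂S = √(M_H₂S/M_H₂O) = √(34.08/18.02) = √1.891 = 1.375.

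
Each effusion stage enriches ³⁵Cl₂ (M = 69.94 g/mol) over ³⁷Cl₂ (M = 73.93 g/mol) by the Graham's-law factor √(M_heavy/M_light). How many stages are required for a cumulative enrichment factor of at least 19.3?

107

Single-stage factor α = √(73.93/69.94), so ln α = ½ ln(1.05705) = 0.02774.
Need α^N ≥ 19.3 ⇒ N ≥ ln(19.3) / ln α = 2.960 / 0.02774 = 106.71.
Minimum whole number of stages: N = 107.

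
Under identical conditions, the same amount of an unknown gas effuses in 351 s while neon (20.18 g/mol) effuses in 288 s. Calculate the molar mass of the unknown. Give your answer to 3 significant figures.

By Graham's law, t_X/t_Ne = √(M_X/M_Ne).
351/288 = 1.219 = √(M_X/20.18)
M_X = 20.18 × 1.219² = 20.18 × 1.485 = 30.0 g/mol

30.0 g/mol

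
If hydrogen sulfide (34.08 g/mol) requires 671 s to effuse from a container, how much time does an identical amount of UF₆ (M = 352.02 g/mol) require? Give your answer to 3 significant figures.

By Graham's law, t_UF₆/t_H₂S = √(M_UF₆/M_H₂S) = √(352.02/34.08) = √10.33 = 3.214.
So the time for UF₆ is 671 × 3.214 = 2160 s.

2160 s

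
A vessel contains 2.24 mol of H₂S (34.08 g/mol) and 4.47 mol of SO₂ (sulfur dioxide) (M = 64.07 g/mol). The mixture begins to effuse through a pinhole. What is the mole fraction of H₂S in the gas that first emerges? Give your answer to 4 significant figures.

0.4073

Rate_i ∝ x_i/√M_i (Graham's law weighted by mole fraction), so the effusate composition follows n_i/√M_i.
x_H₂S(eff) = (n_H₂S/√M_H₂S) / (n_H₂S/√M_H₂S + n_SO₂/√M_SO₂)
= (2.24/√34.08) / (2.24/√34.08 + 4.47/√64.07) = 0.3837/(0.3837 + 0.5584) = 0.4073.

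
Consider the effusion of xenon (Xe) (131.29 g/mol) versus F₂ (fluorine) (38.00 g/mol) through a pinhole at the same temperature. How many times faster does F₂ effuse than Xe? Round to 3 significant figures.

Since effusion rate ∝ 1/√M, rate_F₂/rate_Xe = √(M_Xe/M_F₂) = √(131.29/38.00) = √3.455 = 1.86.

1.86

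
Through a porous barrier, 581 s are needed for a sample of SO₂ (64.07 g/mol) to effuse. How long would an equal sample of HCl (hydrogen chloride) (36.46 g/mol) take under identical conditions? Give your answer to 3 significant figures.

438 s

Graham's law gives t_HCl/t_SO₂ = √(M_HCl/M_SO₂) = √(36.46/64.07) = √0.5691 = 0.7544.
So the time for HCl is 581 × 0.7544 = 438 s.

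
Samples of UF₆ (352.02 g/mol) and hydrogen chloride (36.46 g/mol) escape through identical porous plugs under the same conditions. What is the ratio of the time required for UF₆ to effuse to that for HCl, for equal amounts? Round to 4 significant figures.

3.107

Graham's law gives t_UF₆/t_HCl = √(M_UF₆/M_HCl) = √(352.02/36.46) = √9.655 = 3.107.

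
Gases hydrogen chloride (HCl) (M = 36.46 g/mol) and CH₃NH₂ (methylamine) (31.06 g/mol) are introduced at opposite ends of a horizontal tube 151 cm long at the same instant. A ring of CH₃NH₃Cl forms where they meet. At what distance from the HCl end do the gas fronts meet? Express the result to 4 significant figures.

The fronts meet when d_HCl + d_CH₃NH₂ = L with d_HCl/d_CH₃NH₂ = √(M_CH₃NH₂/M_HCl) (Graham's law). Here √(M_CH₃NH₂/M_HCl) = √(31.06/36.46) = 0.9230.
With d_HCl + d_CH₃NH₂ = 151 cm, d_CH₃NH₂ = 151/(1 + 0.9230) = 78.52 cm.
d_HCl = 151 − 78.52 = 72.48 cm.

72.48 cm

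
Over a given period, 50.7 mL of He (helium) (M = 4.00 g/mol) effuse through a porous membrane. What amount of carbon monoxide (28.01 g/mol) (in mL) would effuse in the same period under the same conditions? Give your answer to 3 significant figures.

By Graham's law, rate_CO/rate_He = √(M_He/M_CO) = √(4.00/28.01) = √0.1428 = 0.3779.
So the volume for CO is 50.7 × 0.3779 = 19.2 mL.

19.2 mL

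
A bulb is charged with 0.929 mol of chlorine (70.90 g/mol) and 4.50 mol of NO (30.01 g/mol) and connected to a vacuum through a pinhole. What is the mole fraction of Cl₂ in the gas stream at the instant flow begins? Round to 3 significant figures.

0.118

Rate_i ∝ x_i/√M_i (Graham's law weighted by mole fraction), so the effusate composition follows n_i/√M_i.
x_Cl₂(eff) = (n_Cl₂/√M_Cl₂) / (n_Cl₂/√M_Cl₂ + n_NO/√M_NO)
= (0.929/√70.90) / (0.929/√70.90 + 4.50/√30.01) = 0.1103/(0.1103 + 0.8214) = 0.118.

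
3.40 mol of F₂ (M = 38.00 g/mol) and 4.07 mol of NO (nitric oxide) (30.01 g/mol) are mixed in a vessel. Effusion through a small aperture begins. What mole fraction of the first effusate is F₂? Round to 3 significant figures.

Rate_i ∝ x_i/√M_i (Graham's law weighted by mole fraction), so the effusate composition follows n_i/√M_i.
Mole fraction of F₂ in the effusate = (n_F₂/√M_F₂) / (n_F₂/√M_F₂ + n_NO/√M_NO)
= (3.40/√38.00) / (3.40/√38.00 + 4.07/√30.01) = 0.5516/(0.5516 + 0.7430) = 0.426.

0.426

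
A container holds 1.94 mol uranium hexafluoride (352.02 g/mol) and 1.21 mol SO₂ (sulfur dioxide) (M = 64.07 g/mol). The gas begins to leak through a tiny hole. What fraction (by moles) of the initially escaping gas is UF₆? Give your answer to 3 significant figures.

0.406

Each component's effusion rate ∝ (its partial pressure)·(1/√M) ∝ n_i/√M_i.
So x_UF₆ in the escaping gas = (n_UF₆/√M_UF₆) / Σ(n_i/√M_i)
= (1.94/√352.02) / (1.94/√352.02 + 1.21/√64.07) = 0.1034/(0.1034 + 0.1512) = 0.406.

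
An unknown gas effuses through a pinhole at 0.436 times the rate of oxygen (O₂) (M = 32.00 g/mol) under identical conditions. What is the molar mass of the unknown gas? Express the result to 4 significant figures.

168.3 g/mol

Since effusion rate ∝ 1/√M, rate_X/rate_O₂ = √(M_O₂/M_X).
0.436 = √(32.00/M_X)
M_X = 32.00 / 0.436² = 32.00 / 0.1901 = 168.3 g/mol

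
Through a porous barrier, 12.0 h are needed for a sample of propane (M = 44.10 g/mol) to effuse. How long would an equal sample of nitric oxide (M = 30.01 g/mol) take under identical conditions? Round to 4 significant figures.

Since effusion rate ∝ 1/√M, t_NO/t_C₃H₈ = √(M_NO/M_C₃H₈) = √(30.01/44.10) = √0.6805 = 0.8249.
So the time for NO is 12.0 × 0.8249 = 9.899 h.

9.899 h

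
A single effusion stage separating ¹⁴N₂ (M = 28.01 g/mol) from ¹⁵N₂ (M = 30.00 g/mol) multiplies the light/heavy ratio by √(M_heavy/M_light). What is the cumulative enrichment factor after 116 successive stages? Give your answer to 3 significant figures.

The single-stage factor is √(M_heavy/M_light), so 116 stages give [√(30.00/28.01)]^116 = (30.00/28.01)^(116/2).
= 1.07105^58 = 53.6.

53.6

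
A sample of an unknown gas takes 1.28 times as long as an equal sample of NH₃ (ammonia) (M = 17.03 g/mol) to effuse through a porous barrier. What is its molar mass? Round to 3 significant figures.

Using Graham's law: t_X/t_NH₃ = √(M_X/M_NH₃).
1.28 = √(M_X/17.03)
M_X = 17.03 × 1.28² = 17.03 × 1.638 = 27.9 g/mol

27.9 g/mol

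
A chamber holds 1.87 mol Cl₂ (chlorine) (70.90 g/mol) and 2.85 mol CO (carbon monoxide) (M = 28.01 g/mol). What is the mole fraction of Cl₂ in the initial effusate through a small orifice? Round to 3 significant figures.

Rate_i ∝ x_i/√M_i (Graham's law weighted by mole fraction), so the effusate composition follows n_i/√M_i.
x_Cl₂(eff) = (n_Cl₂/√M_Cl₂) / (n_Cl₂/√M_Cl₂ + n_CO/√M_CO)
= (1.87/√70.90) / (1.87/√70.90 + 2.85/√28.01) = 0.2221/(0.2221 + 0.5385) = 0.292.

0.292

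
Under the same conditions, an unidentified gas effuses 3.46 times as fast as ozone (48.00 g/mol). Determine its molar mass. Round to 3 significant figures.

Since effusion rate ∝ 1/√M, rate_X/rate_O₃ = √(M_O₃/M_X).
3.46 = √(48.00/M_X)
M_X = 48.00 / 3.46² = 48.00 / 11.97 = 4.01 g/mol

4.01 g/mol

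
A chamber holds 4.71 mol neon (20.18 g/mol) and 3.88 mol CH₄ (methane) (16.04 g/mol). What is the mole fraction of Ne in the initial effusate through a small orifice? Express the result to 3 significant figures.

Rate_i ∝ x_i/√M_i (Graham's law weighted by mole fraction), so the effusate composition follows n_i/√M_i.
So x_Ne in the escaping gas = (n_Ne/√M_Ne) / Σ(n_i/√M_i)
= (4.71/√20.18) / (4.71/√20.18 + 3.88/√16.04) = 1.048/(1.048 + 0.9688) = 0.520.

0.520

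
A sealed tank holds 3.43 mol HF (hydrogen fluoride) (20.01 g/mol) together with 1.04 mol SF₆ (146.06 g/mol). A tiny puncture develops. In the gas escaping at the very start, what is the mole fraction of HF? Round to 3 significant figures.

0.899

Each component's effusion rate ∝ (its partial pressure)·(1/√M) ∝ n_i/√M_i.
So x_HF in the escaping gas = (n_HF/√M_HF) / Σ(n_i/√M_i)
= (3.43/√20.01) / (3.43/√20.01 + 1.04/√146.06) = 0.7668/(0.7668 + 0.08605) = 0.899.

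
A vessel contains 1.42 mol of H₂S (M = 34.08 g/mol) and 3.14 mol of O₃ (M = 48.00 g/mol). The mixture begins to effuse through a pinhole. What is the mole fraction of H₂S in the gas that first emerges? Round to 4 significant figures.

Rate_i ∝ x_i/√M_i (Graham's law weighted by mole fraction), so the effusate composition follows n_i/√M_i.
So x_H₂S in the escaping gas = (n_H₂S/√M_H₂S) / Σ(n_i/√M_i)
= (1.42/√34.08) / (1.42/√34.08 + 3.14/√48.00) = 0.2432/(0.2432 + 0.4532) = 0.3493.

0.3493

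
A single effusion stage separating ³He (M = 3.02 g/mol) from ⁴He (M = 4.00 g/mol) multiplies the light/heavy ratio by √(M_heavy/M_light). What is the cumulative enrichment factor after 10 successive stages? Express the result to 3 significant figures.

Each stage multiplies the ratio by α = √(4.00/3.02), so after 10 stages the overall factor is α^10 = (4.00/3.02)^(10/2).
= 1.32450^5 = 4.08.

4.08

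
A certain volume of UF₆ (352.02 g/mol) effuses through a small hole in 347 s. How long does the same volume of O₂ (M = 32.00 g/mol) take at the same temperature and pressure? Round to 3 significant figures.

105 s

By Graham's law, t_O₂/t_UF₆ = √(M_O₂/M_UF₆) = √(32.00/352.02) = √0.09090 = 0.3015.
So the time for O₂ is 347 × 0.3015 = 105 s.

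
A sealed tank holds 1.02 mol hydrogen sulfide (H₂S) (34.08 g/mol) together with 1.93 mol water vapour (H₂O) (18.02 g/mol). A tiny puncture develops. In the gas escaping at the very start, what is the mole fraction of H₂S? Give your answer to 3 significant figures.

The effusion rate of species i is ∝ p_i/√M_i ∝ n_i/√M_i.
Mole fraction of H₂S in the effusate = (n_H₂S/√M_H₂S) / (n_H₂S/√M_H₂S + n_H₂O/√M_H₂O)
= (1.02/√34.08) / (1.02/√34.08 + 1.93/√18.02) = 0.1747/(0.1747 + 0.4547) = 0.278.

0.278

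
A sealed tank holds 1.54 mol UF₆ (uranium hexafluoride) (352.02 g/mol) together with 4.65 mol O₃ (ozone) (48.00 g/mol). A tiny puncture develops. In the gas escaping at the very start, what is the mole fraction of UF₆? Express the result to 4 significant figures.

0.1090

The effusion rate of species i is ∝ p_i/√M_i ∝ n_i/√M_i.
So x_UF₆ in the escaping gas = (n_UF₆/√M_UF₆) / Σ(n_i/√M_i)
= (1.54/√352.02) / (1.54/√352.02 + 4.65/√48.00) = 0.08208/(0.08208 + 0.6712) = 0.1090.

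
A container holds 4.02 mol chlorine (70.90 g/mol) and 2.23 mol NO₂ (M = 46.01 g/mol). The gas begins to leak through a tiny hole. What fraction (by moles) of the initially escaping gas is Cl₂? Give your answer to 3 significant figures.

Rate_i ∝ x_i/√M_i (Graham's law weighted by mole fraction), so the effusate composition follows n_i/√M_i.
x_Cl₂(eff) = (n_Cl₂/√M_Cl₂) / (n_Cl₂/√M_Cl₂ + n_NO₂/√M_NO₂)
= (4.02/√70.90) / (4.02/√70.90 + 2.23/√46.01) = 0.4774/(0.4774 + 0.3288) = 0.592.

0.592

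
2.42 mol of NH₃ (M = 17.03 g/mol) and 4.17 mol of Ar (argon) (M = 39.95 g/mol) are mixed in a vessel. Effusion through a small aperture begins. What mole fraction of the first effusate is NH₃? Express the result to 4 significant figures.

0.4706

Effusion rate of each component ∝ n_i/√M_i (partial pressure × 1/√M).
So x_NH₃ in the escaping gas = (n_NH₃/√M_NH₃) / Σ(n_i/√M_i)
= (2.42/√17.03) / (2.42/√17.03 + 4.17/√39.95) = 0.5864/(0.5864 + 0.6597) = 0.4706.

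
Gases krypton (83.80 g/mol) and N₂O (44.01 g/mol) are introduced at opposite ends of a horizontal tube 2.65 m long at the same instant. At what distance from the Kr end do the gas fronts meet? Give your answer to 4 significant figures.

In equal time, each gas travels a distance ∝ its rate ∝ 1/√M, so d_Kr/d_N₂O = √(M_N₂O/M_Kr) = √(44.01/83.80) = 0.7247.
With d_Kr + d_N₂O = 2.65 m, d_N₂O = 2.65/(1 + 0.7247) = 1.537 m.
d_Kr = 2.65 − 1.537 = 1.113 m.

1.113 m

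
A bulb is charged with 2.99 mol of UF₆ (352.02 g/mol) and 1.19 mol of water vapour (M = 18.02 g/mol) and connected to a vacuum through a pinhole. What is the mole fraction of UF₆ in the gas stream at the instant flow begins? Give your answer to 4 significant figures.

Rate_i ∝ x_i/√M_i (Graham's law weighted by mole fraction), so the effusate composition follows n_i/√M_i.
Mole fraction of UF₆ in the effusate = (n_UF₆/√M_UF₆) / (n_UF₆/√M_UF₆ + n_H₂O/√M_H₂O)
= (2.99/√352.02) / (2.99/√352.02 + 1.19/√18.02) = 0.1594/(0.1594 + 0.2803) = 0.3624.

0.3624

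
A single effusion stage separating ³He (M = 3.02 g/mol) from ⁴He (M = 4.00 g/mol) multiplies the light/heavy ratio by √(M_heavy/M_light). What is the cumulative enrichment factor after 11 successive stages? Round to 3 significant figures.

4.69

Overall factor = α^11 with α = √(4.00/3.02), i.e. (4.00/3.02)^(11/2).
= 1.32450^(11/2) = 4.69.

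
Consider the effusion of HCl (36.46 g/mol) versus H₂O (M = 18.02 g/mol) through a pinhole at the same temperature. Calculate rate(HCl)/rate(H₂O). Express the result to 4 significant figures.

From Graham's law, rate_HCl/rate_H₂O = √(M_H₂O/M_HCl) = √(18.02/36.46) = √0.4942 = 0.7030.

0.7030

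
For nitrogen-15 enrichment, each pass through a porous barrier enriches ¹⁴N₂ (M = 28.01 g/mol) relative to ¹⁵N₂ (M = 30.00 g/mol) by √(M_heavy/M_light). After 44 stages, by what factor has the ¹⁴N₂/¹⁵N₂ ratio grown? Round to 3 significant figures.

4.53

Overall factor = α^44 with α = √(30.00/28.01), i.e. (30.00/28.01)^(44/2).
= 1.07105^22 = 4.53.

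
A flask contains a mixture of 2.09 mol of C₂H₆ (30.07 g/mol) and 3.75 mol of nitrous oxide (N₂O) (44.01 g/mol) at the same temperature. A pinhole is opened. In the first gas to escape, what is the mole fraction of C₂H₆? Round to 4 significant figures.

Each component's effusion rate ∝ (its partial pressure)·(1/√M) ∝ n_i/√M_i.
Mole fraction of C₂H₆ in the effusate = (n_C₂H₆/√M_C₂H₆) / (n_C₂H₆/√M_C₂H₆ + n_N₂O/√M_N₂O)
= (2.09/√30.07) / (2.09/√30.07 + 3.75/√44.01) = 0.3811/(0.3811 + 0.5653) = 0.4027.

0.4027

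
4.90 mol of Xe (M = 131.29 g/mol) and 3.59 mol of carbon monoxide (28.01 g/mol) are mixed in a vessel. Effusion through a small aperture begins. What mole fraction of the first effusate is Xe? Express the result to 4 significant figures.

0.3867

Effusion rate of each component ∝ n_i/√M_i (partial pressure × 1/√M).
So x_Xe in the escaping gas = (n_Xe/√M_Xe) / Σ(n_i/√M_i)
= (4.90/√131.29) / (4.90/√131.29 + 3.59/√28.01) = 0.4276/(0.4276 + 0.6783) = 0.3867.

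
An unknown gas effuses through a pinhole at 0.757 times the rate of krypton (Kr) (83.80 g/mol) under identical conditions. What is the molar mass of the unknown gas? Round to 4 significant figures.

From Graham's law, rate_X/rate_Kr = √(M_Kr/M_X).
0.757 = √(83.80/M_X)
M_X = 83.80 / 0.757² = 83.80 / 0.5730 = 146.2 g/mol

146.2 g/mol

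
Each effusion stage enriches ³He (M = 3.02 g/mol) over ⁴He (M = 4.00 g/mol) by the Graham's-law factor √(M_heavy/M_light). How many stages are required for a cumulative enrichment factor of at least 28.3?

Single-stage factor α = √(4.00/3.02), so ln α = ½ ln(1.32450) = 0.1405.
Need α^N ≥ 28.3 ⇒ N ≥ ln(28.3) / ln α = 3.343 / 0.1405 = 23.79.
Rounding up, N = 24 stages.

24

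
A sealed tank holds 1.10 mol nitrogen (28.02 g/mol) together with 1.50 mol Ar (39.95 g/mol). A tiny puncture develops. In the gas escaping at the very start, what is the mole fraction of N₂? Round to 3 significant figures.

0.467

The effusion rate of species i is ∝ p_i/√M_i ∝ n_i/√M_i.
Mole fraction of N₂ in the effusate = (n_N₂/√M_N₂) / (n_N₂/√M_N₂ + n_Ar/√M_Ar)
= (1.10/√28.02) / (1.10/√28.02 + 1.50/√39.95) = 0.2078/(0.2078 + 0.2373) = 0.467.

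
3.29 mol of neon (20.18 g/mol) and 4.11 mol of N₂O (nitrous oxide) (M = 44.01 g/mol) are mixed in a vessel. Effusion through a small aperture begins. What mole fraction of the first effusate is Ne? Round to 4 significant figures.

Effusion rate of each component ∝ n_i/√M_i (partial pressure × 1/√M).
So x_Ne in the escaping gas = (n_Ne/√M_Ne) / Σ(n_i/√M_i)
= (3.29/√20.18) / (3.29/√20.18 + 4.11/√44.01) = 0.7324/(0.7324 + 0.6195) = 0.5417.

0.5417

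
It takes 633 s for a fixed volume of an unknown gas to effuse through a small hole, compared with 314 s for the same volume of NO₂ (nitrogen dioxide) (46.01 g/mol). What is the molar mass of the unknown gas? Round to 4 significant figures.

Graham's law gives t_X/t_NO₂ = √(M_X/M_NO₂).
633/314 = 2.016 = √(M_X/46.01)
M_X = 46.01 × 2.016² = 46.01 × 4.064 = 187.0 g/mol

187.0 g/mol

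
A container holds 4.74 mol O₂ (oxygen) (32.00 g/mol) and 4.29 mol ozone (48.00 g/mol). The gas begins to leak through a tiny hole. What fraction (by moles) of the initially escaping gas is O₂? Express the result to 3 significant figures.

Effusion rate of each component ∝ n_i/√M_i (partial pressure × 1/√M).
x_O₂(eff) = (n_O₂/√M_O₂) / (n_O₂/√M_O₂ + n_O₃/√M_O₃)
= (4.74/√32.00) / (4.74/√32.00 + 4.29/√48.00) = 0.8379/(0.8379 + 0.6192) = 0.575.

0.575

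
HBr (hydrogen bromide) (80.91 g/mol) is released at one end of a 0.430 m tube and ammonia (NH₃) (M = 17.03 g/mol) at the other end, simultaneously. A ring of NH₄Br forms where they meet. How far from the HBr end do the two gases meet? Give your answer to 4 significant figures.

In equal time, each gas travels a distance ∝ its rate ∝ 1/√M, so d_HBr/d_NH₃ = √(M_NH₃/M_HBr) = √(17.03/80.91) = 0.4588.
With d_HBr + d_NH₃ = 0.430 m, d_NH₃ = 0.430/(1 + 0.4588) = 0.2948 m.
d_HBr = 0.430 − 0.2948 = 0.1352 m.

0.1352 m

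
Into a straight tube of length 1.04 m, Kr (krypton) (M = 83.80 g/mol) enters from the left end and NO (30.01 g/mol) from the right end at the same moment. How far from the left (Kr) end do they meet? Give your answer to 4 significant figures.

0.3894 m

In equal time, each gas travels a distance ∝ its rate ∝ 1/√M, so d_Kr/d_NO = √(M_NO/M_Kr) = √(30.01/83.80) = 0.5984.
With d_Kr + d_NO = 1.04 m, d_NO = 1.04/(1 + 0.5984) = 0.6506 m.
d_Kr = 1.04 − 0.6506 = 0.3894 m.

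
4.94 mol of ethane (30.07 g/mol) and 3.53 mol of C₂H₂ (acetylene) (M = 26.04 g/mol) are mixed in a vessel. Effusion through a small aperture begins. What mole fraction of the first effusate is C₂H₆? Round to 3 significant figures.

0.566

Each component's effusion rate ∝ (its partial pressure)·(1/√M) ∝ n_i/√M_i.
x_C₂H₆(eff) = (n_C₂H₆/√M_C₂H₆) / (n_C₂H₆/√M_C₂H₆ + n_C₂H₂/√M_C₂H₂)
= (4.94/√30.07) / (4.94/√30.07 + 3.53/√26.04) = 0.9009/(0.9009 + 0.6918) = 0.566.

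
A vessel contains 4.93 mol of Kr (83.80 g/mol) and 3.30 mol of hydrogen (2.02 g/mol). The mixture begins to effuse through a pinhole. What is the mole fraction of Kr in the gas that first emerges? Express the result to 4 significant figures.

Each component's effusion rate ∝ (its partial pressure)·(1/√M) ∝ n_i/√M_i.
So x_Kr in the escaping gas = (n_Kr/√M_Kr) / Σ(n_i/√M_i)
= (4.93/√83.80) / (4.93/√83.80 + 3.30/√2.02) = 0.5385/(0.5385 + 2.322) = 0.1883.

0.1883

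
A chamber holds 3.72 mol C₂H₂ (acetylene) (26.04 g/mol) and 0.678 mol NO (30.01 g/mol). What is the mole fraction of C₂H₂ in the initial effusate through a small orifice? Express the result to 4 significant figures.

0.8549

Effusion rate of each component ∝ n_i/√M_i (partial pressure × 1/√M).
x_C₂H₂(eff) = (n_C₂H₂/√M_C₂H₂) / (n_C₂H₂/√M_C₂H₂ + n_NO/√M_NO)
= (3.72/√26.04) / (3.72/√26.04 + 0.678/√30.01) = 0.7290/(0.7290 + 0.1238) = 0.8549.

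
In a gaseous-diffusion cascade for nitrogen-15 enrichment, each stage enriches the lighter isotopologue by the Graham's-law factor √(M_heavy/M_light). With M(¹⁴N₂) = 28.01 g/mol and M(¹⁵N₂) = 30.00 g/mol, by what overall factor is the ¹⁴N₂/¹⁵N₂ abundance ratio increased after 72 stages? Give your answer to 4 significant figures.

11.83

Each stage multiplies the ratio by α = √(30.00/28.01), so after 72 stages the overall factor is α^72 = (30.00/28.01)^(72/2).
= 1.07105^36 = 11.83.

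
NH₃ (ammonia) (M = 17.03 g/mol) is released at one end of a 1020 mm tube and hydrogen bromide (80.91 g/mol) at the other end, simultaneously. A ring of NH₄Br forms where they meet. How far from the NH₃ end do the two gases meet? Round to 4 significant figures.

Distances travelled in equal time are proportional to diffusion rates, so d_NH₃/d_HBr = √(M_HBr/M_NH₃) = √(80.91/17.03) = 2.180.
With d_NH₃ + d_HBr = 1020 mm, d_HBr = 1020/(1 + 2.180) = 320.8 mm.
d_NH₃ = 1020 − 320.8 = 699.2 mm.

699.2 mm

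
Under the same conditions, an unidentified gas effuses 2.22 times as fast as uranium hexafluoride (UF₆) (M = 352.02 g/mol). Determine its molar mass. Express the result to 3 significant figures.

Using Graham's law: rate_X/rate_UF₆ = √(M_UF₆/M_X).
2.22 = √(352.02/M_X)
M_X = 352.02 / 2.22² = 352.02 / 4.928 = 71.4 g/mol

71.4 g/mol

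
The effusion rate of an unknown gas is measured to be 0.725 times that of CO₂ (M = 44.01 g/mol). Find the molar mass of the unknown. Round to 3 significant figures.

By Graham's law, rate_X/rate_CO₂ = √(M_CO₂/M_X).
0.725 = √(44.01/M_X)
M_X = 44.01 / 0.725² = 44.01 / 0.5256 = 83.7 g/mol

83.7 g/mol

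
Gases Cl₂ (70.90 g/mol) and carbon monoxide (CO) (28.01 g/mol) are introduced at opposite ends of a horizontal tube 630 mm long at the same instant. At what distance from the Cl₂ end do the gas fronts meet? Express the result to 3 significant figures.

243 mm

In equal time, each gas travels a distance ∝ its rate ∝ 1/√M, so d_Cl₂/d_CO = √(M_CO/M_Cl₂) = √(28.01/70.90) = 0.6285.
With d_Cl₂ + d_CO = 630 mm, d_CO = 630/(1 + 0.6285) = 386.8 mm.
d_Cl₂ = 630 − 386.8 = 243 mm.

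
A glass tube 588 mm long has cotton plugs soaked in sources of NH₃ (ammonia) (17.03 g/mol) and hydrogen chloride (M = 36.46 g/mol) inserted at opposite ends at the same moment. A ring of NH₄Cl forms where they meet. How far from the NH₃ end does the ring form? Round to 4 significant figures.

349.3 mm

The fronts meet when d_NH₃ + d_HCl = L with d_NH₃/d_HCl = √(M_HCl/M_NH₃) (Graham's law). Here √(M_HCl/M_NH₃) = √(36.46/17.03) = 1.463.
With d_NH₃ + d_HCl = 588 mm, d_HCl = 588/(1 + 1.463) = 238.7 mm.
d_NH₃ = 588 − 238.7 = 349.3 mm.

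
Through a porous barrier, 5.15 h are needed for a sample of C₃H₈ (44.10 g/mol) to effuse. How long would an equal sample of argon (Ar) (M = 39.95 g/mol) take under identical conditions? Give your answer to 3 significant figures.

Since effusion rate ∝ 1/√M, t_Ar/t_C₃H₈ = √(M_Ar/M_C₃H₈) = √(39.95/44.10) = √0.9059 = 0.9518.
So the time for Ar is 5.15 × 0.9518 = 4.90 h.

4.90 h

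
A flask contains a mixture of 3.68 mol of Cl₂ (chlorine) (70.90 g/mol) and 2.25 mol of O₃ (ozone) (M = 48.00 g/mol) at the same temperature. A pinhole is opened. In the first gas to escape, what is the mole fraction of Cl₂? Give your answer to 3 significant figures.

The effusion rate of species i is ∝ p_i/√M_i ∝ n_i/√M_i.
x_Cl₂(eff) = (n_Cl₂/√M_Cl₂) / (n_Cl₂/√M_Cl₂ + n_O₃/√M_O₃)
= (3.68/√70.90) / (3.68/√70.90 + 2.25/√48.00) = 0.4370/(0.4370 + 0.3248) = 0.574.

0.574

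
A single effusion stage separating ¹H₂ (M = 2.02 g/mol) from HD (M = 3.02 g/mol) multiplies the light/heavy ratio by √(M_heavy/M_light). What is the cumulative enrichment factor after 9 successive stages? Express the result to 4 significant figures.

6.109

After 9 stages the ratio has grown by (√(3.02/2.02))^9 = (3.02/2.02)^(9/2).
= 1.49505^(9/2) = 6.109.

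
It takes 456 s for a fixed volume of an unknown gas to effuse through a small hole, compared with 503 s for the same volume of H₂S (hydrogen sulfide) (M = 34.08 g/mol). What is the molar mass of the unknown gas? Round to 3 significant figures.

Graham's law gives t_X/t_H₂S = √(M_X/M_H₂S).
456/503 = 0.9066 = √(M_X/34.08)
M_X = 34.08 × 0.9066² = 34.08 × 0.8219 = 28.0 g/mol

28.0 g/mol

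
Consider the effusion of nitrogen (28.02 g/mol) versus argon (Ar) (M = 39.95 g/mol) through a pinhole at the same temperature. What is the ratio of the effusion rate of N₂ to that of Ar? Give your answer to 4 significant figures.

Since effusion rate ∝ 1/√M, rate_N₂/rate_Ar = √(M_Ar/M_N₂) = √(39.95/28.02) = √1.426 = 1.194.

1.194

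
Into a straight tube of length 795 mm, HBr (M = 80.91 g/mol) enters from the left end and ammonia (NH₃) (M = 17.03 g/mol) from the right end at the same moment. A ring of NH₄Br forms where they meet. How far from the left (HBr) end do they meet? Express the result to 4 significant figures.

250.0 mm

Graham's law gives d_HBr/d_NH₃ = rate_HBr/rate_NH₃ = √(M_NH₃/M_HBr) = √(17.03/80.91) = 0.4588.
With d_HBr + d_NH₃ = 795 mm, d_NH₃ = 795/(1 + 0.4588) = 545.0 mm.
d_HBr = 795 − 545.0 = 250.0 mm.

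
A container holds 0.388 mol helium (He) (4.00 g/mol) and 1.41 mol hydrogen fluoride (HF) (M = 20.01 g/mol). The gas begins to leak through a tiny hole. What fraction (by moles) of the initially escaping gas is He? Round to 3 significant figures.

Each component's effusion rate ∝ (its partial pressure)·(1/√M) ∝ n_i/√M_i.
So x_He in the escaping gas = (n_He/√M_He) / Σ(n_i/√M_i)
= (0.388/√4.00) / (0.388/√4.00 + 1.41/√20.01) = 0.1940/(0.1940 + 0.3152) = 0.381.

0.381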